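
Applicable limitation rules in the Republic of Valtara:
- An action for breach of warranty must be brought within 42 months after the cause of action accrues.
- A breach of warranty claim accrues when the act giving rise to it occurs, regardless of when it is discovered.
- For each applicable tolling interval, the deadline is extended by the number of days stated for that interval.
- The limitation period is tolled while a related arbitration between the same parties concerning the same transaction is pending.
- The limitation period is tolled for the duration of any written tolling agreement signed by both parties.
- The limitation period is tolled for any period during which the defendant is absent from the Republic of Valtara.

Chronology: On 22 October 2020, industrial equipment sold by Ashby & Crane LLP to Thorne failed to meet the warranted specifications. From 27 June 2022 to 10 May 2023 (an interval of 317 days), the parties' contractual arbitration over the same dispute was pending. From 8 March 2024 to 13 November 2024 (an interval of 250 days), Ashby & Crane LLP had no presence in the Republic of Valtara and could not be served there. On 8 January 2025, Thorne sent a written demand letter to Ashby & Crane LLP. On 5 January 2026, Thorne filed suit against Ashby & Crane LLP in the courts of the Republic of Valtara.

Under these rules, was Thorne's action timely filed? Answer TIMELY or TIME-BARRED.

TIME-BARRED

The limitation period began to run on 22 October 2020.
Adding the 42 months base period to 22 October 2020 gives a deadline of 22 April 2024, before any tolling.
The pending related arbitration from 27 June 2022 to 10 May 2023 tolled the period for 317 days, extending the deadline to 5 March 2025.
The defendant's absence from the jurisdiction from 8 March 2024 to 13 November 2024 tolled the period for 250 days, extending the deadline to 10 November 2025.
Nothing else in the chronology tolls or restarts the period.
Thorne filed on 5 January 2026, after the 10 November 2025 deadline, so the action is time-barred.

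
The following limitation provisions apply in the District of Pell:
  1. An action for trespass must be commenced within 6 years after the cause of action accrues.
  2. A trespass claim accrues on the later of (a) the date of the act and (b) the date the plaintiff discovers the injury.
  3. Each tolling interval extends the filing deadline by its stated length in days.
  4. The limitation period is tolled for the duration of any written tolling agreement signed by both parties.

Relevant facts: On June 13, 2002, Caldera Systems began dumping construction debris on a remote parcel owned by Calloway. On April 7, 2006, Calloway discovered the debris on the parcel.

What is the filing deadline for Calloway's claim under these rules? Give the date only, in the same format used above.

Taking the later of the act (June 13, 2002) and discovery (April 7, 2006), the claim accrued on April 7, 2006.
Adding the 6 years base period to April 7, 2006 gives a deadline of April 7, 2012, before any tolling.

April 7, 2012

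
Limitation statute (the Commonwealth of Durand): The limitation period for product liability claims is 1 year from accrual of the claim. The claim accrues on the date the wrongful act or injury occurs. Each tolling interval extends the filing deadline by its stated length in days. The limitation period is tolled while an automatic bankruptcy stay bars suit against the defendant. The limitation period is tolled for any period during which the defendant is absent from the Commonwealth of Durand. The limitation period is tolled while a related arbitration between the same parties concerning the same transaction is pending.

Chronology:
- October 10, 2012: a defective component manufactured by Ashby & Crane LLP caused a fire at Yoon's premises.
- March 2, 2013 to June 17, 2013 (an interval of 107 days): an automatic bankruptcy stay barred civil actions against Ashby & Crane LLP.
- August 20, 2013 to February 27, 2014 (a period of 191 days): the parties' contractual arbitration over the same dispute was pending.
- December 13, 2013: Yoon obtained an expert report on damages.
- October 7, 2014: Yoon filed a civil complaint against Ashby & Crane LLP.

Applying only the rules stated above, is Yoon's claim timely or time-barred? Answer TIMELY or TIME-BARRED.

The claim accrued on October 10, 2012, the date of the act.
1 year from October 10, 2012 is October 10, 2013.
The period was tolled for 107 days by the automatic bankruptcy stay (March 2, 2013 to June 17, 2013), pushing the deadline to January 25, 2014.
Because the pending related arbitration ran from August 20, 2013 to February 27, 2014, the deadline is extended by 191 days to August 4, 2014.
Nothing else in the chronology tolls or restarts the period.
The October 7, 2014 filing falls after the August 4, 2014 deadline; the claim is time-barred.

TIME-BARRED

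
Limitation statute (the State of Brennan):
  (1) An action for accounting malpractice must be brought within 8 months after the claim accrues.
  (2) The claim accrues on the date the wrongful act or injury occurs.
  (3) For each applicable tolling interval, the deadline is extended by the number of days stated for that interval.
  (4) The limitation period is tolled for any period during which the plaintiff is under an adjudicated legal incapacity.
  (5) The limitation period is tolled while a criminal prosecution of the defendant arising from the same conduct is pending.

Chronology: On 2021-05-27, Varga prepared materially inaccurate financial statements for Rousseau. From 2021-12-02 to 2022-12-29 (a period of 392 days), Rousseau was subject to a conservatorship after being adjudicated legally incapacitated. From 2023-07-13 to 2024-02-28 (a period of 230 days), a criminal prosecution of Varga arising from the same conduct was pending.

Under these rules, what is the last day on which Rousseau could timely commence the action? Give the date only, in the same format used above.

2023-02-23

The claim accrued on 2021-05-27, the date of the act.
8 months from 2021-05-27 is 2022-01-27.
Because the plaintiff's legal incapacity ran from 2021-12-02 to 2022-12-29, the deadline is extended by 392 days to 2023-02-23.
By the time the pending criminal prosecution began on 2023-07-13, the limitation period had already expired on 2023-02-23; that interval cannot revive it.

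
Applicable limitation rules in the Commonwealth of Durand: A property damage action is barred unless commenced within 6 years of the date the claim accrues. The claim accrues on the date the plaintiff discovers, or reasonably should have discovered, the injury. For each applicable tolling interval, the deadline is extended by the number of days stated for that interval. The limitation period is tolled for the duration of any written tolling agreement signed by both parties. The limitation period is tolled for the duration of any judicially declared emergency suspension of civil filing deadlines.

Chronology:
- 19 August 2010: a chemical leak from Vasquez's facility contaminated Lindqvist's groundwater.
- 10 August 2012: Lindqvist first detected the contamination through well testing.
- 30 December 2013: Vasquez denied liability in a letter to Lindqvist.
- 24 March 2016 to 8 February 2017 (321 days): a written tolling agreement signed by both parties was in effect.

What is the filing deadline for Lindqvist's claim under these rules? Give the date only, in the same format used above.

Under the discovery rule, the claim accrued on 10 August 2012, when Lindqvist discovered the injury — not on the 19 August 2010 date of the underlying act.
The untolled deadline — 6 years after 10 August 2012 — is 10 August 2018.
Because the written tolling agreement ran from 24 March 2016 to 8 February 2017, the deadline is extended by 321 days to 27 June 2019.
Nothing else in the chronology tolls or restarts the period.

27 June 2019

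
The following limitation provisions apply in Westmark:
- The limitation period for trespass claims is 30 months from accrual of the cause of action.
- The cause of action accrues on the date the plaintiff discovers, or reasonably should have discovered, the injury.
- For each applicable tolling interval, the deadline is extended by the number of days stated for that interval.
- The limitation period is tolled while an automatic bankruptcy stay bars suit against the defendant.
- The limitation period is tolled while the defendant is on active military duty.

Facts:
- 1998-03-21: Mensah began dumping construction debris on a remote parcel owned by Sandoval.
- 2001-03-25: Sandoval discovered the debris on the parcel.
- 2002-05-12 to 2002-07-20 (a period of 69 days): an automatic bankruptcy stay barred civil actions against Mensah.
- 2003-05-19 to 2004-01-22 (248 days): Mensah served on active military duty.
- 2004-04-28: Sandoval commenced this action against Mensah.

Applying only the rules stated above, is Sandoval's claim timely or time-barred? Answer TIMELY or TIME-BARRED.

TIMELY

Accrual is tied to discovery, so the period began on 2001-03-25 rather than on 1998-03-21 when the act occurred.
The untolled deadline — 30 months after 2001-03-25 — is 2003-09-25.
The automatic bankruptcy stay from 2002-05-12 to 2002-07-20 tolled the period for 69 days, extending the deadline to 2003-12-03.
Because the defendant's active military service ran from 2003-05-19 to 2004-01-22, the deadline is extended by 248 days to 2004-08-07.
The 2004-04-28 filing precedes the 2004-08-07 deadline; the claim is timely.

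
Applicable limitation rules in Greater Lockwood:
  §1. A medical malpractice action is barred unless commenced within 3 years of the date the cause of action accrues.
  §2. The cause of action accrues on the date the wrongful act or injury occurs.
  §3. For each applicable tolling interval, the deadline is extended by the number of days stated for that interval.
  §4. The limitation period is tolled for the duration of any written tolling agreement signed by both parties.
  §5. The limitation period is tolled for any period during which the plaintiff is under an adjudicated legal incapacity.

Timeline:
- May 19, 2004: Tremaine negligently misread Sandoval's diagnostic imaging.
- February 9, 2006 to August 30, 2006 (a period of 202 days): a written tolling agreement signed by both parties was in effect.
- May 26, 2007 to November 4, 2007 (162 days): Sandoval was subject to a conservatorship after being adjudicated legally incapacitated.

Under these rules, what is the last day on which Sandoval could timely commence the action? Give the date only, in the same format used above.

May 17, 2008

The limitation period began to run on May 19, 2004.
Adding the 3 years base period to May 19, 2004 gives a deadline of May 19, 2007, before any tolling.
The written tolling agreement from February 9, 2006 to August 30, 2006 tolled the period for 202 days, extending the deadline to December 7, 2007.
The period was tolled for 162 days by the plaintiff's legal incapacity (May 26, 2007 to November 4, 2007), pushing the deadline to May 17, 2008.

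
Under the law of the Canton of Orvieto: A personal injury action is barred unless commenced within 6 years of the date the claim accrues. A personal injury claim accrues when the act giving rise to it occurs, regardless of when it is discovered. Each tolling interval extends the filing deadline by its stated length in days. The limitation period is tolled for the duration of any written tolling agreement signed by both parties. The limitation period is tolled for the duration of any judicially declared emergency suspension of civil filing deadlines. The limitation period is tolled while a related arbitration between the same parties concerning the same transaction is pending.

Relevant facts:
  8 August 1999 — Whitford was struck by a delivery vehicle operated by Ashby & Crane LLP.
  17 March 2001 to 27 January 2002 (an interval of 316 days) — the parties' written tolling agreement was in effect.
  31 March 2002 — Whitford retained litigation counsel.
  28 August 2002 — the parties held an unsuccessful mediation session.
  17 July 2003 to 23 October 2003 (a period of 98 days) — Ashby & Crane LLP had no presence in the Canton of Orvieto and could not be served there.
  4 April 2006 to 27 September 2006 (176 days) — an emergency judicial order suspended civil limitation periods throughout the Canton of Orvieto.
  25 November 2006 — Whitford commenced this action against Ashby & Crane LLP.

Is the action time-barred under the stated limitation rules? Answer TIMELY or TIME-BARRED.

TIMELY

The claim accrued on 8 August 1999, when the wrongful act occurred.
6 years from 8 August 1999 is 8 August 2005.
The written tolling agreement from 17 March 2001 to 27 January 2002 tolled the period for 316 days, extending the deadline to 20 June 2006.
Because the emergency suspension of filing deadlines ran from 4 April 2006 to 27 September 2006, the deadline is extended by 176 days to 13 December 2006.
Although the defendant's absence ran from 17 July 2003 to 23 October 2003, the stated rules do not make that a tolling event, so it is disregarded.
Nothing else in the chronology tolls or restarts the period.
Whitford filed on 25 November 2006, before the 13 December 2006 deadline, so the action is timely.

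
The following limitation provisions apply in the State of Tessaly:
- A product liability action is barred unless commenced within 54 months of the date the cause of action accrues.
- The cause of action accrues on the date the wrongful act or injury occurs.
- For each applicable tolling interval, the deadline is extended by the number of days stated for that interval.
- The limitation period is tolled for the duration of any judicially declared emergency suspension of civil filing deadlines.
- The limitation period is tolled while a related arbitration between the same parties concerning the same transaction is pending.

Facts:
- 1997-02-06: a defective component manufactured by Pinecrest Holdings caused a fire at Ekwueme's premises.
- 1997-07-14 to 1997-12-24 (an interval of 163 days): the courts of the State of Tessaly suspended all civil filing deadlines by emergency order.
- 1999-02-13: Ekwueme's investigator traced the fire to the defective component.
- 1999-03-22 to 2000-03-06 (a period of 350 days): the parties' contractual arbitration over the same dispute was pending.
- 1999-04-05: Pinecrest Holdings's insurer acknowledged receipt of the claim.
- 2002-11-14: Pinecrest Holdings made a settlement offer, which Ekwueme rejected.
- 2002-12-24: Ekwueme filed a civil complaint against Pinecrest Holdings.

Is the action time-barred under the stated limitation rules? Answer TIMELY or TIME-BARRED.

Because the rule ties accrual to occurrence, the claim accrued on 1997-02-06, not on the 1999-02-13 discovery date.
Adding the 54 months base period to 1997-02-06 gives a deadline of 2001-08-06, before any tolling.
The period was tolled for 163 days by the emergency suspension of filing deadlines (1997-07-14 to 1997-12-24), pushing the deadline to 2002-01-16.
The period was tolled for 350 days by the pending related arbitration (1999-03-22 to 2000-03-06), pushing the deadline to 2003-01-01.
The other events in the timeline have no effect on the limitation period under the stated rules.
Ekwueme filed on 2002-12-24, before the 2003-01-01 deadline, so the action is timely.

TIMELY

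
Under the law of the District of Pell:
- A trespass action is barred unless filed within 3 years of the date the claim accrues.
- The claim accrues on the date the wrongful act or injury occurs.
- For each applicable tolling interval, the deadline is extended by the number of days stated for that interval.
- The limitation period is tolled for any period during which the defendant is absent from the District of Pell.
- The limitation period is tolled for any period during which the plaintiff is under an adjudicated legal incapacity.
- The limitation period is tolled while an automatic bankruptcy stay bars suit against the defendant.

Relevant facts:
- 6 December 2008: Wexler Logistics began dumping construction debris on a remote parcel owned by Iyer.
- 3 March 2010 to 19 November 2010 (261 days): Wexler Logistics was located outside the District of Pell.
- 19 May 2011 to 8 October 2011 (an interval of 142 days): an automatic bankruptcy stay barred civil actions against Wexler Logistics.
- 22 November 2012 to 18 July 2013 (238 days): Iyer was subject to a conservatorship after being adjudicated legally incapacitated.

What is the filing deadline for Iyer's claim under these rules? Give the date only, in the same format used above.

7 September 2013

The limitation period began to run on 6 December 2008.
3 years from 6 December 2008 is 6 December 2011.
The period was tolled for 261 days by the defendant's absence from the jurisdiction (3 March 2010 to 19 November 2010), pushing the deadline to 23 August 2012.
The period was tolled for 142 days by the automatic bankruptcy stay (19 May 2011 to 8 October 2011), pushing the deadline to 12 January 2013.
The plaintiff's legal incapacity from 22 November 2012 to 18 July 2013 tolled the period for 238 days, extending the deadline to 7 September 2013.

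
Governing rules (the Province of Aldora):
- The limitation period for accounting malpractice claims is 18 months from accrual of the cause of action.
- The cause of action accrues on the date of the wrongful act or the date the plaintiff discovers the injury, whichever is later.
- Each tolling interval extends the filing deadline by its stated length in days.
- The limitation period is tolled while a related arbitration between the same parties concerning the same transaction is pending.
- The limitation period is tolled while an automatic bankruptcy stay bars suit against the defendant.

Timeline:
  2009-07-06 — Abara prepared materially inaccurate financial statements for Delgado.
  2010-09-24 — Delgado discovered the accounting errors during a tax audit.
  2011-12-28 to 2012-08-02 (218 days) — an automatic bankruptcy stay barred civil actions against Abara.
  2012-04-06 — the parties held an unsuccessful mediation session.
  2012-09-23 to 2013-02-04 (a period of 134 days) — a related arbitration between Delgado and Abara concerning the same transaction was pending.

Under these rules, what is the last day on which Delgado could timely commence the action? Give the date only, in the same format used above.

2013-03-11

Taking the later of the act (2009-07-06) and discovery (2010-09-24), the claim accrued on 2010-09-24.
The untolled deadline — 18 months after 2010-09-24 — is 2012-03-24.
The automatic bankruptcy stay from 2011-12-28 to 2012-08-02 tolled the period for 218 days, extending the deadline to 2012-10-28.
Because the pending related arbitration ran from 2012-09-23 to 2013-02-04, the deadline is extended by 134 days to 2013-03-11.
None of the other events listed affects the running of the period under the stated rules.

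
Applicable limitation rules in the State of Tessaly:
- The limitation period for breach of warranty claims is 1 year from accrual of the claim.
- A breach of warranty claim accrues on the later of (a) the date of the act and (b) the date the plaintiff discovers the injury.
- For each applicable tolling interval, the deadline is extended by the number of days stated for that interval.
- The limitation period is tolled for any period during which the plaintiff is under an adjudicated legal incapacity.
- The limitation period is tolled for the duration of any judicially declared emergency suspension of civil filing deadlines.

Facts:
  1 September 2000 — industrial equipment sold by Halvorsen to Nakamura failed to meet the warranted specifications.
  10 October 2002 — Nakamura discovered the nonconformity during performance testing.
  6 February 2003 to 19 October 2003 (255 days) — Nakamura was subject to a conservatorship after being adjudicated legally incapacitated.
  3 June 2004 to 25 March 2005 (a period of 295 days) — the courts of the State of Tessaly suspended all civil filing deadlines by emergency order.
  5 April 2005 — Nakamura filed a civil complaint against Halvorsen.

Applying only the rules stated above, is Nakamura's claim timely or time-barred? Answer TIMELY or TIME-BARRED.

Because discovery on 10 October 2002 post-dates the 1 September 2000 act, accrual under the later-of rule falls on 10 October 2002.
1 year from 10 October 2002 is 10 October 2003.
The plaintiff's legal incapacity from 6 February 2003 to 19 October 2003 tolled the period for 255 days, extending the deadline to 21 June 2004.
The emergency suspension of filing deadlines from 3 June 2004 to 25 March 2005 tolled the period for 295 days, extending the deadline to 12 April 2005.
Nakamura filed on 5 April 2005, before the 12 April 2005 deadline, so the action is timely.

TIMELY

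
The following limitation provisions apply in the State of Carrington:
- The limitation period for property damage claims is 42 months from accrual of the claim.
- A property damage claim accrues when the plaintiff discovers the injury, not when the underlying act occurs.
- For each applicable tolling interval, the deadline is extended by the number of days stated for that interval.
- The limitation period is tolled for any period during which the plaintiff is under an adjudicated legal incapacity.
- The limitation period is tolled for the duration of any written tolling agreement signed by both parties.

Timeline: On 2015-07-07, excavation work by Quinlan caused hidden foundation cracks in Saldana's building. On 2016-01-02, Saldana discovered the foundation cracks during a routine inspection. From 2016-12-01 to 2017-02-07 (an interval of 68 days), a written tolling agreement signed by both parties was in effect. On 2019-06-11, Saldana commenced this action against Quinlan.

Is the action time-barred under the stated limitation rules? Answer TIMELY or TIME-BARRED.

TIMELY

The claim did not accrue until Saldana discovered the injury on 2016-01-02; the 2015-07-07 act date does not start the clock under the stated rule.
42 months from 2016-01-02 is 2019-07-02.
Because the written tolling agreement ran from 2016-12-01 to 2017-02-07, the deadline is extended by 68 days to 2019-09-08.
Filing on 2019-06-11 beat the 2019-09-08 deadline — the action is timely.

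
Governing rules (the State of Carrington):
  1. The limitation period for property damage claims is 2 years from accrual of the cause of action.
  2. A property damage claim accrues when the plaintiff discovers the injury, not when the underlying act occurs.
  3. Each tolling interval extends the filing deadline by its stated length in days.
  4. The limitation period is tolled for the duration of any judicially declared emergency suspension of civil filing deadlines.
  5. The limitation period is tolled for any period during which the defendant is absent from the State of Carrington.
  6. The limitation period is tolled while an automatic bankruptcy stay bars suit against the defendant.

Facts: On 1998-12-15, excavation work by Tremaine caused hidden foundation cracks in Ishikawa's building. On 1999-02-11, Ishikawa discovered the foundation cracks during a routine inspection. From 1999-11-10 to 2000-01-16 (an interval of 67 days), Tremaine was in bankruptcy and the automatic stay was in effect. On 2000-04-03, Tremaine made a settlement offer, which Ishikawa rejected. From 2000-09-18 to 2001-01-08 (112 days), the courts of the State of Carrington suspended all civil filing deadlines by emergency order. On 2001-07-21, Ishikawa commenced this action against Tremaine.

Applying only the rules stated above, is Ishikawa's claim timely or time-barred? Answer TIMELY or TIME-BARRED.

Under the discovery rule, the claim accrued on 1999-02-11, when Ishikawa discovered the injury — not on the 1998-12-15 date of the underlying act.
2 years from 1999-02-11 is 2001-02-11.
Because the automatic bankruptcy stay ran from 1999-11-10 to 2000-01-16, the deadline is extended by 67 days to 2001-04-19.
Because the emergency suspension of filing deadlines ran from 2000-09-18 to 2001-01-08, the deadline is extended by 112 days to 2001-08-09.
Nothing else in the chronology tolls or restarts the period.
The 2001-07-21 filing precedes the 2001-08-09 deadline; the claim is timely.

TIMELY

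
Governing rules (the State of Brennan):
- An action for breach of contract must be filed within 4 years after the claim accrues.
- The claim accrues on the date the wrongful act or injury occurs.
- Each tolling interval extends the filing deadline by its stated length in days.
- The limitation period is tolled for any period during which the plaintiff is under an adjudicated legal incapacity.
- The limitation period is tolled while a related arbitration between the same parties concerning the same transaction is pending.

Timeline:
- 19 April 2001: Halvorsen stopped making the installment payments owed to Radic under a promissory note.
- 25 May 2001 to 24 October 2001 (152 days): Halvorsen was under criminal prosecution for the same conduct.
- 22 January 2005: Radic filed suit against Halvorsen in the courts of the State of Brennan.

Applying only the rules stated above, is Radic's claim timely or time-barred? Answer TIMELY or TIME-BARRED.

TIMELY

The claim accrued on 19 April 2001, when the wrongful act occurred.
Adding the 4 years base period to 19 April 2001 gives a deadline of 19 April 2005, before any tolling.
No stated provision tolls the period for a criminal prosecution, so the interval from 25 May 2001 to 24 October 2001 has no effect on the deadline.
Filing on 22 January 2005 beat the 19 April 2005 deadline — the action is timely.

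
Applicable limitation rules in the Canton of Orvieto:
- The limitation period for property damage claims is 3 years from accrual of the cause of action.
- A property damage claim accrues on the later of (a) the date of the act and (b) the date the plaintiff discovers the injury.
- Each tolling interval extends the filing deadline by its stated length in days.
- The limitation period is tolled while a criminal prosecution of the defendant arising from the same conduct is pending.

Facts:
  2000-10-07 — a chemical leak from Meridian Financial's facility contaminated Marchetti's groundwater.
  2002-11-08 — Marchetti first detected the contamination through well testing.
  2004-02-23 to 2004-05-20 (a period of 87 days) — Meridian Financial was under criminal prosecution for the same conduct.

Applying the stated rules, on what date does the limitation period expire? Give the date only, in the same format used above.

The claim accrued on 2002-11-08 — the later of the 2000-10-07 act and the 2002-11-08 discovery.
Adding the 3 years base period to 2002-11-08 gives a deadline of 2005-11-08, before any tolling.
The period was tolled for 87 days by the pending criminal prosecution (2004-02-23 to 2004-05-20), pushing the deadline to 2006-02-03.

2006-02-03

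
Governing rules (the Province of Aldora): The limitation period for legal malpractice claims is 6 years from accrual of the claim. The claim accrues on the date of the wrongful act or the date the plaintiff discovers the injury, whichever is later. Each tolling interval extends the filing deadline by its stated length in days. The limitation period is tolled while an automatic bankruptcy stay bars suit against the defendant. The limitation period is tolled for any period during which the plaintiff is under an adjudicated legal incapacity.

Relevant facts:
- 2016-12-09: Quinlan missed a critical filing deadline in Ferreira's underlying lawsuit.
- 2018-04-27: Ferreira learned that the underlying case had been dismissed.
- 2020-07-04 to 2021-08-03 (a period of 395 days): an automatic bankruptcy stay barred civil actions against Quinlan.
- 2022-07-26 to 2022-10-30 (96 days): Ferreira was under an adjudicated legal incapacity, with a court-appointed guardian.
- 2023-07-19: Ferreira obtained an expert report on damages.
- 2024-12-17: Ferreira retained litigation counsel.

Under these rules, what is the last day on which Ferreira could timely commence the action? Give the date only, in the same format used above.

2025-08-31

The claim accrued on 2018-04-27 — the later of the 2016-12-09 act and the 2018-04-27 discovery.
6 years from 2018-04-27 is 2024-04-27.
The period was tolled for 395 days by the automatic bankruptcy stay (2020-07-04 to 2021-08-03), pushing the deadline to 2025-05-27.
The period was tolled for 96 days by the plaintiff's legal incapacity (2022-07-26 to 2022-10-30), pushing the deadline to 2025-08-31.
The other events in the timeline have no effect on the limitation period under the stated rules.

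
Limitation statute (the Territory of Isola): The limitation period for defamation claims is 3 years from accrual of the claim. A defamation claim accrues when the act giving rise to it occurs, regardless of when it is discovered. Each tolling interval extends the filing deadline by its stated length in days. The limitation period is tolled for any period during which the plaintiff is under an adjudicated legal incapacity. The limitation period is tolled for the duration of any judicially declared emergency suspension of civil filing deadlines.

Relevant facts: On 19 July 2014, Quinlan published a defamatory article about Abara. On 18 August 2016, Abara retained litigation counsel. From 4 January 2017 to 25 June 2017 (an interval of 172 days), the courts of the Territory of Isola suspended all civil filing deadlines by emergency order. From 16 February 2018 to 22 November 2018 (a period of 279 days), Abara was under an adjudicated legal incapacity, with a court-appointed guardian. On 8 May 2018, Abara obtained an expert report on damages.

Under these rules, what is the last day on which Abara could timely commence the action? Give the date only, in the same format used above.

7 January 2018

The claim accrued on 19 July 2014, the date of the act.
The untolled deadline — 3 years after 19 July 2014 — is 19 July 2017.
The period was tolled for 172 days by the emergency suspension of filing deadlines (4 January 2017 to 25 June 2017), pushing the deadline to 7 January 2018.
The plaintiff's legal incapacity starting 16 February 2018 came too late — the period had run on 7 January 2018 — and so does not extend the deadline.
Nothing else in the chronology tolls or restarts the period.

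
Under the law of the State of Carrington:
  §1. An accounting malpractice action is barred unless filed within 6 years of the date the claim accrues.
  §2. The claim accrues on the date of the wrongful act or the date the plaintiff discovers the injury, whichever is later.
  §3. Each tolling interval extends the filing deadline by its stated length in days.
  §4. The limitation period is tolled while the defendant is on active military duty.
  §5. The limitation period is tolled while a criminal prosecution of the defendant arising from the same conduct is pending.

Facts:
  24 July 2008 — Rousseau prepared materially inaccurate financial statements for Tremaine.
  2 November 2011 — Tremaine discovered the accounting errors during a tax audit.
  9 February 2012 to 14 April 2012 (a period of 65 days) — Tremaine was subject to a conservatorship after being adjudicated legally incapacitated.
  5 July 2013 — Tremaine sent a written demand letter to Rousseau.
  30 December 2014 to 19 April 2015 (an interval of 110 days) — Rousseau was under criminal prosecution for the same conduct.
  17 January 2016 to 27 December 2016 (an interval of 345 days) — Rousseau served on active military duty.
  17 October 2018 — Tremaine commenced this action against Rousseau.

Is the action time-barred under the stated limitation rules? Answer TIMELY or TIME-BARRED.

Taking the later of the act (24 July 2008) and discovery (2 November 2011), the claim accrued on 2 November 2011.
The untolled deadline — 6 years after 2 November 2011 — is 2 November 2017.
The period was tolled for 110 days by the pending criminal prosecution (30 December 2014 to 19 April 2015), pushing the deadline to 20 February 2018.
The defendant's active military service from 17 January 2016 to 27 December 2016 tolled the period for 345 days, extending the deadline to 31 January 2019.
Although the plaintiff's incapacity ran from 9 February 2012 to 14 April 2012, the stated rules do not make that a tolling event, so it is disregarded.
Nothing else in the chronology tolls or restarts the period.
The 17 October 2018 filing precedes the 31 January 2019 deadline; the claim is timely.

TIMELY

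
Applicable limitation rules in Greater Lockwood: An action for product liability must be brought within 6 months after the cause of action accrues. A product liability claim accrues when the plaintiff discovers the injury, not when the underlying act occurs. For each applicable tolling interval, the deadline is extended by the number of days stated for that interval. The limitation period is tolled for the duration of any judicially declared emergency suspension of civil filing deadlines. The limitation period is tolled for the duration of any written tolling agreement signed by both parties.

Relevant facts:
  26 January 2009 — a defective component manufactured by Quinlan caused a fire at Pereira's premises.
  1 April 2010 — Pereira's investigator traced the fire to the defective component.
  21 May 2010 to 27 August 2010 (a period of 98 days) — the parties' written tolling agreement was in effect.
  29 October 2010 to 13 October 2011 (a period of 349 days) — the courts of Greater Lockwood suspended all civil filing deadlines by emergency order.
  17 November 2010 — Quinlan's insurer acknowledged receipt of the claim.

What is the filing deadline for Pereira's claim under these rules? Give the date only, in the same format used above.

The claim did not accrue until Pereira discovered the injury on 1 April 2010; the 26 January 2009 act date does not start the clock under the stated rule.
Adding the 6 months base period to 1 April 2010 gives a deadline of 1 October 2010, before any tolling.
Because the written tolling agreement ran from 21 May 2010 to 27 August 2010, the deadline is extended by 98 days to 7 January 2011.
Because the emergency suspension of filing deadlines ran from 29 October 2010 to 13 October 2011, the deadline is extended by 349 days to 22 December 2011.
None of the other events listed affects the running of the period under the stated rules.

22 December 2011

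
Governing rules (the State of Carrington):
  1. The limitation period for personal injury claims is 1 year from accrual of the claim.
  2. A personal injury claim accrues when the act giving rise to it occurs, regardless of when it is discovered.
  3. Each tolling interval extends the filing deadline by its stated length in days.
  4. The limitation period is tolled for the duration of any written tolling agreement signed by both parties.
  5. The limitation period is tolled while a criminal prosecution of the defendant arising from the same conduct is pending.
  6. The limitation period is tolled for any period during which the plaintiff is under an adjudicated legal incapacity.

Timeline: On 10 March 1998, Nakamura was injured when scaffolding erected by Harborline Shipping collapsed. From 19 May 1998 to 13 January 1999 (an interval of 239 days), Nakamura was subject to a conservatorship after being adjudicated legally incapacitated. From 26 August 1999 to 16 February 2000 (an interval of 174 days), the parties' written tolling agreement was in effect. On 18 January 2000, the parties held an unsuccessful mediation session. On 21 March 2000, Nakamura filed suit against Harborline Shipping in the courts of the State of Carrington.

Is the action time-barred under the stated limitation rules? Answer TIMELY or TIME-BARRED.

The claim accrued on 10 March 1998, the date of the act.
The untolled deadline — 1 year after 10 March 1998 — is 10 March 1999.
Because the plaintiff's legal incapacity ran from 19 May 1998 to 13 January 1999, the deadline is extended by 239 days to 4 November 1999.
Because the written tolling agreement ran from 26 August 1999 to 16 February 2000, the deadline is extended by 174 days to 26 April 2000.
None of the other events listed affects the running of the period under the stated rules.
The 21 March 2000 filing precedes the 26 April 2000 deadline; the claim is timely.

TIMELY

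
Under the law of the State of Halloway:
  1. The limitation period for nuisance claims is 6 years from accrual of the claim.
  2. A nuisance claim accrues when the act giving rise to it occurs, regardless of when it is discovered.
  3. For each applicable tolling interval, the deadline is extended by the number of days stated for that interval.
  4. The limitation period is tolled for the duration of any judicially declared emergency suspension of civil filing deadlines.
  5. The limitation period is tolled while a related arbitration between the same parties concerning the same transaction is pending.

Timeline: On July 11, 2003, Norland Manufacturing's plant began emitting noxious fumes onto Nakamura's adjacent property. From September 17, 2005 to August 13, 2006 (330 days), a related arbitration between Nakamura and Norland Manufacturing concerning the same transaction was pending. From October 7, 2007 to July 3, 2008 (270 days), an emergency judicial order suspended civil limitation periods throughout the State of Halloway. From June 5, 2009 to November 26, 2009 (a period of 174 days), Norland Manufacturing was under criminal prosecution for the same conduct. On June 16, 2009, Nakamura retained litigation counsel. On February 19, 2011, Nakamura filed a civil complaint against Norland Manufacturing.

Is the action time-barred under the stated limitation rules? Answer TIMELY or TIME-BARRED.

TIMELY

The claim accrued on July 11, 2003, the date of the act.
The untolled deadline — 6 years after July 11, 2003 — is July 11, 2009.
Because the pending related arbitration ran from September 17, 2005 to August 13, 2006, the deadline is extended by 330 days to June 6, 2010.
Because the emergency suspension of filing deadlines ran from October 7, 2007 to July 3, 2008, the deadline is extended by 270 days to March 3, 2011.
No stated provision tolls the period for a criminal prosecution, so the interval from June 5, 2009 to November 26, 2009 has no effect on the deadline.
Nothing else in the chronology tolls or restarts the period.
Nakamura filed on February 19, 2011, before the March 3, 2011 deadline, so the action is timely.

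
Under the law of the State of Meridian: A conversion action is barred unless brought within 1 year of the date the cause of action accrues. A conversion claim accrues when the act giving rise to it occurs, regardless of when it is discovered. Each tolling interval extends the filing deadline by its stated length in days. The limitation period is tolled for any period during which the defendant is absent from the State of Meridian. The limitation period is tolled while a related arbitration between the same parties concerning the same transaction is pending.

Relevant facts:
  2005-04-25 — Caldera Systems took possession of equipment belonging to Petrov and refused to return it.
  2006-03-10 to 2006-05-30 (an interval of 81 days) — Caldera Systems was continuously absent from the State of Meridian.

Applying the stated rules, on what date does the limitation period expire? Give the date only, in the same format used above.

2006-07-15

The cause of action accrued on 2005-04-25, the date of the act.
The untolled deadline — 1 year after 2005-04-25 — is 2006-04-25.
The period was tolled for 81 days by the defendant's absence from the jurisdiction (2006-03-10 to 2006-05-30), pushing the deadline to 2006-07-15.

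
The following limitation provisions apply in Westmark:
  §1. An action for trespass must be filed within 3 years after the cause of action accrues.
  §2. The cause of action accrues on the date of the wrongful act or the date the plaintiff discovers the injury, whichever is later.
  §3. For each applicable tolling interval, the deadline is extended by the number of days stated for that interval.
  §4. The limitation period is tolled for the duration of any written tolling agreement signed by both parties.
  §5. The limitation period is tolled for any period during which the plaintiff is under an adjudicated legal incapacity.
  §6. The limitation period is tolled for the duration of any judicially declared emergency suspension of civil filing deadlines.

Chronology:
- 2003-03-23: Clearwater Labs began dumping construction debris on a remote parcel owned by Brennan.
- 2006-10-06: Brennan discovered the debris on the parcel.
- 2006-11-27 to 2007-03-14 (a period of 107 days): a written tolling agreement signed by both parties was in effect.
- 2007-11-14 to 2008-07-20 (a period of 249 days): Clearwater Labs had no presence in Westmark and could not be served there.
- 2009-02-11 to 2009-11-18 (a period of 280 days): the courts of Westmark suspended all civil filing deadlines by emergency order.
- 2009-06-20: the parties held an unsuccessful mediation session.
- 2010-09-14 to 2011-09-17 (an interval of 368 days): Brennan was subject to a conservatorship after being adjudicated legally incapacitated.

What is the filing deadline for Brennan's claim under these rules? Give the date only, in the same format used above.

Taking the later of the act (2003-03-23) and discovery (2006-10-06), the claim accrued on 2006-10-06.
3 years from 2006-10-06 is 2009-10-06.
The written tolling agreement from 2006-11-27 to 2007-03-14 tolled the period for 107 days, extending the deadline to 2010-01-21.
The emergency suspension of filing deadlines from 2009-02-11 to 2009-11-18 tolled the period for 280 days, extending the deadline to 2010-10-28.
The plaintiff's legal incapacity from 2010-09-14 to 2011-09-17 tolled the period for 368 days, extending the deadline to 2011-10-31.
The defendant's absence from the jurisdiction from 2007-11-14 to 2008-07-20 does not toll the period, because no stated rule makes the defendant's absence a tolling event.
The other events in the timeline have no effect on the limitation period under the stated rules.

2011-10-31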